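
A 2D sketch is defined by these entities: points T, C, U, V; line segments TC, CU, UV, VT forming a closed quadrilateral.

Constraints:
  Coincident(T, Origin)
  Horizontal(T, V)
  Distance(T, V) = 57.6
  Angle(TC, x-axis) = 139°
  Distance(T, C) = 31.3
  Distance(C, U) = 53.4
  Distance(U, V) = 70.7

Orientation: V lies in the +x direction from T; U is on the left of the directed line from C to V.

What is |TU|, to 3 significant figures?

58.9

Checks: |CU| = 53.40 ✓; |UV| = 70.70 ✓.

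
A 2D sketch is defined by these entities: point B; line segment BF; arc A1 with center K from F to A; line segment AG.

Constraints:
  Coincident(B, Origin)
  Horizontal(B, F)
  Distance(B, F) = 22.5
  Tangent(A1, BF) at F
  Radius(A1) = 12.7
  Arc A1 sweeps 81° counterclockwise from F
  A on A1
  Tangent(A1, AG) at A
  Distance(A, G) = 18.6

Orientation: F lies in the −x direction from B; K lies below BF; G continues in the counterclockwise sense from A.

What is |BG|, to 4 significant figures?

47.82

B is at the origin; B and F share the same y with |BF| = 22.5 and F on the −x side, so F = (-22.50, 0.000). Tangency of A1 to BF means the radius KF is perpendicular to BF, so K = F + (0, -12.7) = (-22.50, -12.70). On A1, F sits at bearing 90° from K; an 81° counterclockwise sweep puts A at bearing 171°, so A = K + 12.7·(cos 171°, sin 171°) = (-35.04, -10.71). Since A1 is tangent to AG there, KA ⟂ AG, so AG runs along (−sin 171°, cos 171°); with |AG| = 18.6, G = (-37.95, -29.08). Then |BG| = |G − B| = 47.82.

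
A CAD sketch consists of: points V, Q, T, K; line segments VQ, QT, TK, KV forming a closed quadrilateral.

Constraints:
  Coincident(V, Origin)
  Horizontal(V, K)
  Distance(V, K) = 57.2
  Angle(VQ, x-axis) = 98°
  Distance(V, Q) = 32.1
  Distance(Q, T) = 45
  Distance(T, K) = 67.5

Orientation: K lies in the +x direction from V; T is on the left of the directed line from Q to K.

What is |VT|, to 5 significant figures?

68.127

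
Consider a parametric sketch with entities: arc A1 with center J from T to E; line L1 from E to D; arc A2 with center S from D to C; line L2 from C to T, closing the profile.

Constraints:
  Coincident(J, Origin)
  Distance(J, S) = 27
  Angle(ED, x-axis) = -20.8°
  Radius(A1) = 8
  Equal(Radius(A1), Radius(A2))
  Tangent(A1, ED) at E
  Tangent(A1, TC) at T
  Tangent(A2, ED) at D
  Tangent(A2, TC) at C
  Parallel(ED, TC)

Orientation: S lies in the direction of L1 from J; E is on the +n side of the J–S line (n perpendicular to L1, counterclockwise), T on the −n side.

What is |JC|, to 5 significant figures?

28.160

The slot axis is L1's direction at -20.8°, so u = (cos -20.8°, sin -20.8°) = (0.93483, -0.35511) and n = (−sin -20.8°, cos -20.8°) = (0.35511, 0.93483). J is at the origin and S lies 27.0 along u from J, so S = 27.0·u = (25.240, -9.5879). Tangency of A1 to both parallel lines with radius 8.0 puts E and T at J ± 8.0·n: E = (2.8409, 7.4786), T = (-2.8409, -7.4786). Equal radii place D and C the same way about S: D = S + 8.0·n = (28.081, -2.1093), C = S − 8.0·n = (22.399, -17.066). Then |JC| = |C − J| = 28.160.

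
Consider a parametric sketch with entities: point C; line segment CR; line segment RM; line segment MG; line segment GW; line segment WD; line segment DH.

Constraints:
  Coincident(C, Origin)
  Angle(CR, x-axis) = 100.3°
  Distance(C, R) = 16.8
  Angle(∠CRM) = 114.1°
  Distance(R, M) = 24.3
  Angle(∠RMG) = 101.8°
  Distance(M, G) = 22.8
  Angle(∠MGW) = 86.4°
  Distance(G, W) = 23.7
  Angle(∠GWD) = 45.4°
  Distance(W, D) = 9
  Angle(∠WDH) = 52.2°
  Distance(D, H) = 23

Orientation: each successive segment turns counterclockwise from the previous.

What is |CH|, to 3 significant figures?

34.8

C is at the origin; CR runs at 100.3° with length 16.8, so R = (-3.00, 16.5). ∠CRM = 114.1° gives RM at 166° from the x-axis; with |RM| = 24.3, M = (-26.6, 22.3). ∠RMG = 101.8° gives MG at -116° from the x-axis; with |MG| = 22.8, G = (-36.5, 1.76). ∠MGW = 86.4° gives GW at -22.0° from the x-axis; with |GW| = 23.7, W = (-14.5, -7.11). ∠GWD = 45.4° gives WD at 113° from the x-axis; with |WD| = 9.0, D = (-17.9, 1.19). ∠WDH = 52.2° gives DH at -120° from the x-axis; with |DH| = 23.0, H = (-29.3, -18.8). Then |CH| = |H − C| = 34.8.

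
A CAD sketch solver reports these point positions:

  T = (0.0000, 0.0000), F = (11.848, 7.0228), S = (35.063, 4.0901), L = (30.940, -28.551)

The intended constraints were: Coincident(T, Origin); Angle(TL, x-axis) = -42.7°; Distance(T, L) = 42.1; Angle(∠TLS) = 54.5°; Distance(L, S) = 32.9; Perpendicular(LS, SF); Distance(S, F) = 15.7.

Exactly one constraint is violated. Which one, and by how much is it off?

Distance(S, F) = 15.7 — off by 7.70.

T = (0.00, 0.00) ✓; TL at -42.70° ✓; |TL| = 42.10 ✓; ∠TLS = 54.50° ✓; |LS| = 32.90 ✓; ∠(LS, SF) = 90.00° ✓; |SF| = 23.40 ✗.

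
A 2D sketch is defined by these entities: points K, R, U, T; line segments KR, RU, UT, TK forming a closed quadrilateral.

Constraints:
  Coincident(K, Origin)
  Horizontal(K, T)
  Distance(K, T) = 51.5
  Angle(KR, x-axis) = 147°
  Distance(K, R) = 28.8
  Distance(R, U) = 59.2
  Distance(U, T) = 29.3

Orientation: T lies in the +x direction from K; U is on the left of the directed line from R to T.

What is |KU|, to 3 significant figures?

41.9

Checks: |RU| = 59.20 ✓; |UT| = 29.30 ✓.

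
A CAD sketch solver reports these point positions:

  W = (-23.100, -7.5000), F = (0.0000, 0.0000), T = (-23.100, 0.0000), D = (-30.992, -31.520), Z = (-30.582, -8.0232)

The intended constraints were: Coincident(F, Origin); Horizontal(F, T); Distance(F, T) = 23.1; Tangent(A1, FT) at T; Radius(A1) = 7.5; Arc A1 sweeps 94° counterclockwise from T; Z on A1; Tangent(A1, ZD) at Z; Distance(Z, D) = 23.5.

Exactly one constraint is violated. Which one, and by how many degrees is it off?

Tangent(A1, ZD) at Z — off by 5.00°.

F = (0.00, 0.00) ✓; F.y = 0.00, T.y = 0.00 ✓; |FT| = 23.10 ✓; ∠(WT, TF) = 90.00° ✓; |WT| = 7.500 ✓; bearing(W→Z) − bearing(W→T) = 94.00° ✓; |WZ| = 7.500 ✓; ∠(WZ, ZD) = 95.00° ✗; |ZD| = 23.50 ✓.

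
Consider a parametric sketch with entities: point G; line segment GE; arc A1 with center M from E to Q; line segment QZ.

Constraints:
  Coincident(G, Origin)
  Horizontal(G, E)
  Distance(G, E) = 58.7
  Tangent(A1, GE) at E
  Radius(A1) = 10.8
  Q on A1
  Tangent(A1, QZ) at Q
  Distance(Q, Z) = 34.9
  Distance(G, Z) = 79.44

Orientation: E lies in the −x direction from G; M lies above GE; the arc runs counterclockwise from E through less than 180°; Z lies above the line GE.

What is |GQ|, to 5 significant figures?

51.356

Checks: |MQ| = 10.80 ✓; ∠(MQ, QZ) = 90.00° ✓; |QZ| = 34.90 ✓; |GZ| = 79.44 ✓.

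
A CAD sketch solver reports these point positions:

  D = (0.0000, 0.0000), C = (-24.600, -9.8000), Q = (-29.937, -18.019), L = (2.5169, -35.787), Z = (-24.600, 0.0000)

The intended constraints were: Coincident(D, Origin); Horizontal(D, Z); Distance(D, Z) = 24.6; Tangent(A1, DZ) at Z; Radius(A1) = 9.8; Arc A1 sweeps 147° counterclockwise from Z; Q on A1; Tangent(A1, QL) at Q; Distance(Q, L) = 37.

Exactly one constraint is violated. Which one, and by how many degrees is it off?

Tangent(A1, QL) at Q — off by 4.30°.

D = (0.00, 0.00) ✓; D.y = 0.00, Z.y = 0.00 ✓; |DZ| = 24.60 ✓; ∠(CZ, ZD) = 90.00° ✓; |CZ| = 9.800 ✓; bearing(C→Q) − bearing(C→Z) = 147.0° ✓; |CQ| = 9.800 ✓; ∠(CQ, QL) = 85.70° ✗; |QL| = 37.00 ✓.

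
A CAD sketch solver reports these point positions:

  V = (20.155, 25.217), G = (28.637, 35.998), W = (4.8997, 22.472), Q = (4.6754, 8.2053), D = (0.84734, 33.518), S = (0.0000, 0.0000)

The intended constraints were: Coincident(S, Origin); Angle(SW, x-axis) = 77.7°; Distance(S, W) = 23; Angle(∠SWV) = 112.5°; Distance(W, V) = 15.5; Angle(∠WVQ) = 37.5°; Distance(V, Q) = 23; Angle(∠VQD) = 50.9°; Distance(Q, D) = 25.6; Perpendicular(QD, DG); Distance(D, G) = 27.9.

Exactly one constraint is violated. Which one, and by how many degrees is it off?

Perpendicular(QD, DG) — off by 3.50°.

S = (0.00, 0.00) ✓; SW at 77.70° ✓; |SW| = 23.00 ✓; ∠SWV = 112.5° ✓; |WV| = 15.50 ✓; ∠WVQ = 37.50° ✓; |VQ| = 23.00 ✓; ∠VQD = 50.90° ✓; |QD| = 25.60 ✓; ∠(QD, DG) = 93.50° ✗; |DG| = 27.90 ✓.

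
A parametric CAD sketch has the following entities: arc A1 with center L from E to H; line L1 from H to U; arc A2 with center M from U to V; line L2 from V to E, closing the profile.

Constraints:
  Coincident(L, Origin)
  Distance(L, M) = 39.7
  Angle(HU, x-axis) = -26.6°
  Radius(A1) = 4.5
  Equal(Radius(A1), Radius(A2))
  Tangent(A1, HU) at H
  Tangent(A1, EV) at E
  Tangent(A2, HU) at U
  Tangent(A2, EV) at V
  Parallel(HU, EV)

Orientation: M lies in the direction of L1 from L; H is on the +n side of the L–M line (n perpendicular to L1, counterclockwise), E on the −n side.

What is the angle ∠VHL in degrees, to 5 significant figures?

77.227°

The slot axis is L1's direction at -26.6°, so u = (cos -26.6°, sin -26.6°) = (0.89415, -0.44776) and n = (−sin -26.6°, cos -26.6°) = (0.44776, 0.89415). L is at the origin and M lies 39.7 along u from L, so M = 39.7·u = (35.498, -17.776). Tangency of A1 to both parallel lines with radius 4.5 puts H and E at L ± 4.5·n: H = (2.0149, 4.0237), E = (-2.0149, -4.0237). Equal radii place U and V the same way about M: U = M + 4.5·n = (37.513, -13.752), V = M − 4.5·n = (33.483, -21.800). Then cos ∠VHL = HV·HL / (|HV||HL|), giving 77.227°.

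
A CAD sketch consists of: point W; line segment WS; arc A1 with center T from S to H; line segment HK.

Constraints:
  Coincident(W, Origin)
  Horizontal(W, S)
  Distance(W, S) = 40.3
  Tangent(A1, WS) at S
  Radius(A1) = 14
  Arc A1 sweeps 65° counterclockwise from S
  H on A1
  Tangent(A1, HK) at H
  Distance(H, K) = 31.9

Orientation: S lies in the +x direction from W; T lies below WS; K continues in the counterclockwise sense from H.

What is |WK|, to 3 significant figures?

39.6

On A1, S sits at bearing 90° from T; a 65° counterclockwise sweep puts H at bearing 155°, so H = T + 14.0·(cos 155°, sin 155°) = (27.6, -8.08). Tangency of A1 to HK means the radius TH is perpendicular to HK, so HK runs along (−sin 155°, cos 155°); with |HK| = 31.9, K = (14.1, -37.0). Then |WK| = |K − W| = 39.6.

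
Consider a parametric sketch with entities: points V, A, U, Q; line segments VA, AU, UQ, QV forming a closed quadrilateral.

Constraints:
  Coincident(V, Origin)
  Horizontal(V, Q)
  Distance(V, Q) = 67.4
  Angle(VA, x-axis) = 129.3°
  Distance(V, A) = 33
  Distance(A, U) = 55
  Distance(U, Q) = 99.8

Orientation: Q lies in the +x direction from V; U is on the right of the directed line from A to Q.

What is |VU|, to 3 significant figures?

40.4

V is at the origin; VQ is horizontal with |VQ| = 67.4 and Q in +x, so Q = (67.4, 0). VA runs at 129.3° with |VA| = 33.0, so A = (-20.9, 25.5). U is determined by |AU| = 55.0 and |UQ| = 99.8 together: it lies at the intersection of circle(A, 55.0) and circle(Q, 99.8). With |AQ| = 91.9, the foot of the radical line on AQ is 8.24 from A and the perpendicular offset is √(55.0² − 8.24²) = 54.4. Taking the right-of-AQ solution: U = (-28.1, -29.0).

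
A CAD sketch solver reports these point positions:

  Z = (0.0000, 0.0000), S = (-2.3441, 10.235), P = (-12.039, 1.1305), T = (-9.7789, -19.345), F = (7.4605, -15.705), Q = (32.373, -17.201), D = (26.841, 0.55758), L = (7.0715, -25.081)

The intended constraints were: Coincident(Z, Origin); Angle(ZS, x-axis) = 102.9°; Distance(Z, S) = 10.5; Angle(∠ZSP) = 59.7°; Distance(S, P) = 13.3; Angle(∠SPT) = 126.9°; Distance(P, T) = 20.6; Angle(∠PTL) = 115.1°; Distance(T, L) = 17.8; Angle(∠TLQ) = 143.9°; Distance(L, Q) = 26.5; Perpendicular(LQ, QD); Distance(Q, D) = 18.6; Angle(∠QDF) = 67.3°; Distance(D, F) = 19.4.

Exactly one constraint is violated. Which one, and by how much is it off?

Distance(D, F) = 19.4 — off by 5.90.

Z = (0.00, 0.00) ✓; ZS at 102.9° ✓; |ZS| = 10.50 ✓; ∠ZSP = 59.70° ✓; |SP| = 13.30 ✓; ∠SPT = 126.9° ✓; |PT| = 20.60 ✓; ∠PTL = 115.1° ✓; |TL| = 17.80 ✓; ∠TLQ = 143.9° ✓; |LQ| = 26.50 ✓; ∠(LQ, QD) = 90.00° ✓; |QD| = 18.60 ✓; ∠QDF = 67.30° ✓; |DF| = 25.30 ✗.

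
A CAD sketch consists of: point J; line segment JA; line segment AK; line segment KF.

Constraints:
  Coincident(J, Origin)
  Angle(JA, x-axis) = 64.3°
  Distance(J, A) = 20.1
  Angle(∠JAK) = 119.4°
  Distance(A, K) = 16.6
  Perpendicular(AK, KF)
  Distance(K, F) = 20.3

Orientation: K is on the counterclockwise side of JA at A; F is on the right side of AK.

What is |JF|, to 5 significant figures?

46.154

J is at the origin; JA runs at 64.3° with length 20.1, so A = 20.1·(cos 64.3°, sin 64.3°) = (8.7165, 18.112). ∠JAK = 119.4°, so AK runs at 64.3° + (180° − 119.4°) = 124.90° from the x-axis; with |AK| = 16.6, K = A + 16.6·(cos 124.90°, sin 124.90°) = (-0.78107, 31.726). AK ⟂ KF; with |KF| = 20.3 on the right of AK, F = K + 20.3·(0.82015, 0.57215) = (15.868, 43.341). Then |JF| = |F − J| = 46.154.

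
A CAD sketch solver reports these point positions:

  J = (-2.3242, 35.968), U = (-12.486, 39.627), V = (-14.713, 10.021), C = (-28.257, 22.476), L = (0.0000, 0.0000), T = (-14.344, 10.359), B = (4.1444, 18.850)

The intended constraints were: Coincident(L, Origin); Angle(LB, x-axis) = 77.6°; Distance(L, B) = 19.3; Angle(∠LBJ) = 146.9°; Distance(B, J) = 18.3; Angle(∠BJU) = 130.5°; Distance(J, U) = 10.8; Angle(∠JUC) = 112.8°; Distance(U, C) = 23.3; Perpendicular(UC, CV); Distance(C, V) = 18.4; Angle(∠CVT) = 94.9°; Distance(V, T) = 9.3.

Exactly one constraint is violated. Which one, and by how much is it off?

Distance(V, T) = 9.3 — off by 8.80.

L = (0.00, 0.00) ✓; LB at 77.60° ✓; |LB| = 19.30 ✓; ∠LBJ = 146.9° ✓; |BJ| = 18.30 ✓; ∠BJU = 130.5° ✓; |JU| = 10.80 ✓; ∠JUC = 112.8° ✓; |UC| = 23.30 ✓; ∠(UC, CV) = 90.00° ✓; |CV| = 18.40 ✓; ∠CVT = 94.91° ✓; |VT| = 0.5004 ✗.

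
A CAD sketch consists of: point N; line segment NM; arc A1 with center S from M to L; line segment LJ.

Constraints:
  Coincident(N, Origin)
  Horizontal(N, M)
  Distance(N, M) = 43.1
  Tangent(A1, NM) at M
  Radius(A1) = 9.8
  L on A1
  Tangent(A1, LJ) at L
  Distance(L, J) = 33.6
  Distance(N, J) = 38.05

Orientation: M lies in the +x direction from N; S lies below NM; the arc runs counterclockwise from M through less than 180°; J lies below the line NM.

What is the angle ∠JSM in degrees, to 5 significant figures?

133.17°

N is at the origin; NM is horizontal with |NM| = 43.1 and M on the +x side, so M = (43.100, 0.0000). The tangent condition forces SM to be normal to NM, so S = M + (0, -9.8) = (43.100, -9.8000). Since SL ⟂ LJ (tangency), |SJ| = √(9.8² + 33.6²) = 35.000 regardless of where L sits on A1. So J lies on both circle(N, 38.05) and circle(S, 35.000); the below-NM intersection is J = (17.575, -33.748). L is the foot of the tangent from J: L = (34.662, -4.8165).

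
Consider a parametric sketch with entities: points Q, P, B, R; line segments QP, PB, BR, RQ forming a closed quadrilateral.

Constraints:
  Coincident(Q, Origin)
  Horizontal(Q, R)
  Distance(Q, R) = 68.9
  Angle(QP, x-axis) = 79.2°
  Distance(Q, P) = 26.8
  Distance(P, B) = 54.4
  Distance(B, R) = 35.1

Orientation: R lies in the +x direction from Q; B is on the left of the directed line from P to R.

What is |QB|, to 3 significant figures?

67.9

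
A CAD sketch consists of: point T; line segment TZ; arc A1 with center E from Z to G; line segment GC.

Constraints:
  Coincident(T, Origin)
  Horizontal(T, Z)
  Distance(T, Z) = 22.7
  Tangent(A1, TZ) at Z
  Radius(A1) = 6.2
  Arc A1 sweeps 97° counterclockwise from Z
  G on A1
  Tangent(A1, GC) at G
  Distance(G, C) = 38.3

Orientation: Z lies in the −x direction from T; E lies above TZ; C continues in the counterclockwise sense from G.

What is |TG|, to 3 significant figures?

17.9

Since A1 is tangent to TZ there, EZ ⟂ TZ, so E = Z + (0, 6.2) = (-22.7, 6.20). On A1, Z sits at bearing -90° from E; a 97° counterclockwise sweep puts G at bearing 7°, so G = E + 6.2·(cos 7°, sin 7°) = (-16.5, 6.96). Then |TG| = |G − T| = 17.9.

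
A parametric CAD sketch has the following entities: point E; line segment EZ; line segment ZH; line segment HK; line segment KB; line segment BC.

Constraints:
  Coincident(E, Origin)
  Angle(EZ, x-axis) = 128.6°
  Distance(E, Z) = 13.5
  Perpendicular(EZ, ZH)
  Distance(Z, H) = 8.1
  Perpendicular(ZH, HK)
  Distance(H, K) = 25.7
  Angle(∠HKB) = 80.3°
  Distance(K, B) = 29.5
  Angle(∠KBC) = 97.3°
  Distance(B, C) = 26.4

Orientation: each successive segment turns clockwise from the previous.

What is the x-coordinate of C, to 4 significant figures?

-27.48

E is at the origin; EZ runs at 128.6° with length 13.5, so Z = (-8.422, 10.55). EZ is perpendicular to ZH, so ZH runs at 38.60°; with |ZH| = 8.1, H = (-2.092, 15.60). ZH ⟂ HK, so HK runs at -51.40°; with |HK| = 25.7, K = (13.94, -4.481). ∠HKB = 80.3° gives KB at -151.1° from the x-axis; with |KB| = 29.5, B = (-11.88, -18.74). ∠KBC = 97.3° gives BC at 126.2° from the x-axis; with |BC| = 26.4, C = (-27.48, 2.566). So C.x = -27.48.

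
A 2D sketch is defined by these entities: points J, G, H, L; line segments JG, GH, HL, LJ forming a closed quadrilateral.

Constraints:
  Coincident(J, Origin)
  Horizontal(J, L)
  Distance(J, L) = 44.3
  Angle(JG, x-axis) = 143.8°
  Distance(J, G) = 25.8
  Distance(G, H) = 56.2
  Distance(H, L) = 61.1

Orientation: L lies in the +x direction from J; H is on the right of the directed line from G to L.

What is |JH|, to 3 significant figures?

38.3

Checks: J.y = 0.00, L.y = 0.00 ✓; |GH| = 56.20 ✓; |HL| = 61.10 ✓.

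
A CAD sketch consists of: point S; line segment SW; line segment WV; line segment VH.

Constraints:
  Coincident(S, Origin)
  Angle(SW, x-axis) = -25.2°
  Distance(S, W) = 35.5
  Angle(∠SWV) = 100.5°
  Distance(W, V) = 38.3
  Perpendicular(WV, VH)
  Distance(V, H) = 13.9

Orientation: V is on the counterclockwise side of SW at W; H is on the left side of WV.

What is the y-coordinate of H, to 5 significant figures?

24.099

∠SWV = 100.5°, so WV runs at -25.2° + (180° − 100.5°) = 54.300° from the x-axis; with |WV| = 38.3, V = W + 38.3·(cos 54.300°, sin 54.300°) = (54.471, 15.988). WV is perpendicular to VH; with |VH| = 13.9 on the left of WV, H = V + 13.9·(-0.81208, 0.58354) = (43.183, 24.099). So H.y = 24.099.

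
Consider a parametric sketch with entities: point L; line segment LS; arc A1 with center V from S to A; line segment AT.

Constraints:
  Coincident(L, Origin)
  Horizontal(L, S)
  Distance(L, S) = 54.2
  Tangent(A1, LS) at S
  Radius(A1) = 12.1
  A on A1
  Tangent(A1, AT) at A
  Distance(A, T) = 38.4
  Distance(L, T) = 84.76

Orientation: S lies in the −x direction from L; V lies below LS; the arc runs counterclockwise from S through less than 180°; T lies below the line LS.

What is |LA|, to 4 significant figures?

67.24

L is at the origin; LS is horizontal with |LS| = 54.2 and S on the −x side, so S = (-54.20, 0.000). The tangent condition forces VS to be normal to LS, so V = S + (0, -12.1) = (-54.20, -12.10). Since VA ⟂ AT (tangency), |VT| = √(12.1² + 38.4²) = 40.26 regardless of where A sits on A1. So T lies on both circle(L, 84.76) and circle(V, 40.26); the below-LS intersection is T = (-68.68, -49.67). A is the foot of the tangent from T: A = (-66.28, -11.34).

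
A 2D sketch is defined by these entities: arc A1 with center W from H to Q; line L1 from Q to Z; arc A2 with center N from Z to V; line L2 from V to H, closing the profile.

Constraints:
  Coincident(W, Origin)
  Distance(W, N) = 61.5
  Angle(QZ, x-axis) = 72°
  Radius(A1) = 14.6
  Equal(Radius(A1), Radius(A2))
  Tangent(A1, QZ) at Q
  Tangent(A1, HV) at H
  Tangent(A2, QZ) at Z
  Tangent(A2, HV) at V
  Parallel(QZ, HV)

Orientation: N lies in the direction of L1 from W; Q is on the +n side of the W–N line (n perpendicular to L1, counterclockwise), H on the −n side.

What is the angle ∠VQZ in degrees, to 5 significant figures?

25.398°

The slot axis is L1's direction at 72.0°, so u = (cos 72.0°, sin 72.0°) = (0.30902, 0.95106) and n = (−sin 72.0°, cos 72.0°) = (-0.95106, 0.30902). W is at the origin and N lies 61.5 along u from W, so N = 61.5·u = (19.005, 58.490). Tangency of A1 to both parallel lines with radius 14.6 puts Q and H at W ± 14.6·n: Q = (-13.885, 4.5116), H = (13.885, -4.5116). Equal radii place Z and V the same way about N: Z = N + 14.6·n = (5.1191, 63.002), V = N − 14.6·n = (32.890, 53.978). Then cos ∠VQZ = QV·QZ / (|QV||QZ|), giving 25.398°.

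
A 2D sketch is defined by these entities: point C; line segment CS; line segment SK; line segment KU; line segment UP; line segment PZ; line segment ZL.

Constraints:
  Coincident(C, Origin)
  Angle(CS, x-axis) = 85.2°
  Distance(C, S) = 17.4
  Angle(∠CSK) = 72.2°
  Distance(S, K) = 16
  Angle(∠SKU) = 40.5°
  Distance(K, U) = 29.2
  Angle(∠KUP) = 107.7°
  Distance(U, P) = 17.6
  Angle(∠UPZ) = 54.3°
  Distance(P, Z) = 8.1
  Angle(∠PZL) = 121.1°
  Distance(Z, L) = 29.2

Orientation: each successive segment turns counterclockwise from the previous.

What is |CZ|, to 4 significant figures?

21.46

C is at the origin; CS runs at 85.2° with length 17.4, so S = (1.456, 17.34). ∠CSK = 72.2° gives SK at -167.0° from the x-axis; with |SK| = 16.0, K = (-14.13, 13.74). ∠SKU = 40.5° gives KU at -27.50° from the x-axis; with |KU| = 29.2, U = (11.77, 0.2567). ∠KUP = 107.7° gives UP at 44.80° from the x-axis; with |UP| = 17.6, P = (24.26, 12.66). ∠UPZ = 54.3° gives PZ at 170.5° from the x-axis; with |PZ| = 8.1, Z = (16.27, 14.00). Then |CZ| = |Z − C| = 21.46.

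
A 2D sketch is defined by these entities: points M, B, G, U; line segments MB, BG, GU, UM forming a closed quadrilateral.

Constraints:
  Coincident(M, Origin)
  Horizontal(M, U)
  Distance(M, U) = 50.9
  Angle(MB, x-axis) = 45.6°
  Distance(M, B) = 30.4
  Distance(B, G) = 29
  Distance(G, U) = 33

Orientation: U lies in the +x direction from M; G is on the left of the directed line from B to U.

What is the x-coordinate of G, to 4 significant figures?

48.04

M is at the origin; MU is horizontal with |MU| = 50.9 and U in +x, so U = (50.9, 0). MB runs at 45.6° with |MB| = 30.4, so B = (21.27, 21.72). G is determined by |BG| = 29.0 and |GU| = 33.0 together: it lies at the intersection of circle(B, 29.0) and circle(U, 33.0). With |BU| = 36.74, the foot of the radical line on BU is 14.99 from B and the perpendicular offset is √(29.0² − 14.99²) = 24.82. Taking the left-of-BU solution: G = (48.04, 32.88).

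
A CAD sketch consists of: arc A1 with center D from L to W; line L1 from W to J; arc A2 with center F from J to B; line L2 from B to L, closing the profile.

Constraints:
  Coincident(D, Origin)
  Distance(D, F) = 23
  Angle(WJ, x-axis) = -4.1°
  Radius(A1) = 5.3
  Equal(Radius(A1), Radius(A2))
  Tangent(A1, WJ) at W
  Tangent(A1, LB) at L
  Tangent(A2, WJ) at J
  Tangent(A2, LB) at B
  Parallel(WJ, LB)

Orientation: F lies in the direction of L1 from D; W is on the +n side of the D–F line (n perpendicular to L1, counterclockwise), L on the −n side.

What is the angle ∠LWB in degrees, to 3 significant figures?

65.3°

Tangency of A1 to both parallel lines with radius 5.3 puts W and L at D ± 5.3·n: W = (0.379, 5.29), L = (-0.379, -5.29). Equal radii place J and B the same way about F: J = F + 5.3·n = (23.3, 3.64), B = F − 5.3·n = (22.6, -6.93). Then cos ∠LWB = WL·WB / (|WL||WB|), giving 65.3°.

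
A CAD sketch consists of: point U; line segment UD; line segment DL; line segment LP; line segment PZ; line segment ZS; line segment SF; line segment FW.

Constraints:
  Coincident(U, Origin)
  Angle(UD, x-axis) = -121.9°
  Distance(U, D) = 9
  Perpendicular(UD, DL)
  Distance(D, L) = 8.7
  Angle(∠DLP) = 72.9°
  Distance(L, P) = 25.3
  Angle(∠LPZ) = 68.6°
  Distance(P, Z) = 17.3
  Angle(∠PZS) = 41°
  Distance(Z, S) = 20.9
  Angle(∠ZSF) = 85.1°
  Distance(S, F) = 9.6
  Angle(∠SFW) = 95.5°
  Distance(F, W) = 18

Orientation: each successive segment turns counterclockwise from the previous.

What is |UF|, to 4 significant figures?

15.45

∠PZS = 41.0° gives ZS at -34.40° from the x-axis; with |ZS| = 20.9, S = (9.152, -1.574). ∠ZSF = 85.1° gives SF at 60.50° from the x-axis; with |SF| = 9.6, F = (13.88, 6.782). Then |UF| = |F − U| = 15.45.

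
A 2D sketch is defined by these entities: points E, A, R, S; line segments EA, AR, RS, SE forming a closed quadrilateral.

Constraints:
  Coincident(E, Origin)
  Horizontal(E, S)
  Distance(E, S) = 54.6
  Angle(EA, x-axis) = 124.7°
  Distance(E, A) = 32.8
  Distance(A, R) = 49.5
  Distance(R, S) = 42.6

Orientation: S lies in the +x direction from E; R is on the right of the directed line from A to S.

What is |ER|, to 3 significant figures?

17.2

Checks: |AR| = 49.50 ✓; |RS| = 42.60 ✓.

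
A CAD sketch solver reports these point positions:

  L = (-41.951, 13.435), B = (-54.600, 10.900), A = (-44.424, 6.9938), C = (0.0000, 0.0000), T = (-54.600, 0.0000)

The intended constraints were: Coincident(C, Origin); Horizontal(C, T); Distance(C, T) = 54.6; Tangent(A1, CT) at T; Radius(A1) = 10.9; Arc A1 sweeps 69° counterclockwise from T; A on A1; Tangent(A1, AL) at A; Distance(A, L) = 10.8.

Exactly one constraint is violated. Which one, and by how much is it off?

Distance(A, L) = 10.8 — off by 3.90.

C = (0.00, 0.00) ✓; C.y = 0.00, T.y = 0.00 ✓; |CT| = 54.60 ✓; ∠(BT, TC) = 90.00° ✓; |BT| = 10.90 ✓; bearing(B→A) − bearing(B→T) = 69.00° ✓; |BA| = 10.90 ✓; ∠(BA, AL) = 90.00° ✓; |AL| = 6.900 ✗.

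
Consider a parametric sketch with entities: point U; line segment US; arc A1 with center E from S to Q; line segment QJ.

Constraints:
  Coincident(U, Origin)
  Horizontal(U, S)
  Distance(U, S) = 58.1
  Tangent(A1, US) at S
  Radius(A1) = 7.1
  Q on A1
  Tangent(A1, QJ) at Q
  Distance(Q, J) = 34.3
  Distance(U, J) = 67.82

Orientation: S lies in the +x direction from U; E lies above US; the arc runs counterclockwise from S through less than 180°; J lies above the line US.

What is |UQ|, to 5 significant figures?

65.483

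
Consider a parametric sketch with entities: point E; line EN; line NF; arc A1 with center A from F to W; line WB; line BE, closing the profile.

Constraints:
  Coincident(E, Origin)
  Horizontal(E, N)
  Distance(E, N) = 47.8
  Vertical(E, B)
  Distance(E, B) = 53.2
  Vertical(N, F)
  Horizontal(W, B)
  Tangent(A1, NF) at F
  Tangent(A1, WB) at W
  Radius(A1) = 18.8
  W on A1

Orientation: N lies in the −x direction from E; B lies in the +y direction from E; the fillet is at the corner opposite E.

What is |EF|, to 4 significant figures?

58.89

The virtual corner opposite E is at (-47.80, 53.20). Tangency of A1 to NF means the radius AF is perpendicular to NF and since A1 is tangent to WB there, AW ⟂ WB, with radius 18.8, so the center A sits 18.8 in from both sides at A = (-29.00, 34.40). That places the tangent points at F = (-47.80, 34.40) on NF and W = (-29.00, 53.20) on WB. Then |EF| = |F − E| = 58.89.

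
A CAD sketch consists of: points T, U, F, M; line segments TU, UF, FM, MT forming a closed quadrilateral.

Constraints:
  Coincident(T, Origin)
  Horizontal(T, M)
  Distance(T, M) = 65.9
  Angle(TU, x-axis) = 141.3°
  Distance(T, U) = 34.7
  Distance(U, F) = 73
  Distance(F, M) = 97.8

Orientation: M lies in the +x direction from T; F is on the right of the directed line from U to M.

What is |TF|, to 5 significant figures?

53.714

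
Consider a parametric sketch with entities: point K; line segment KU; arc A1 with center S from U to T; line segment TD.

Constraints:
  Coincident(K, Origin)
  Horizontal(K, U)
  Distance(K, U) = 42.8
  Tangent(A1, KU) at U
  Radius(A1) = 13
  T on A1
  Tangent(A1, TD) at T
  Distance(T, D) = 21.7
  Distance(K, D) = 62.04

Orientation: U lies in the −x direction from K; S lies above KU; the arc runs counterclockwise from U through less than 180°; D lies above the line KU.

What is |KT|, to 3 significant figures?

40.6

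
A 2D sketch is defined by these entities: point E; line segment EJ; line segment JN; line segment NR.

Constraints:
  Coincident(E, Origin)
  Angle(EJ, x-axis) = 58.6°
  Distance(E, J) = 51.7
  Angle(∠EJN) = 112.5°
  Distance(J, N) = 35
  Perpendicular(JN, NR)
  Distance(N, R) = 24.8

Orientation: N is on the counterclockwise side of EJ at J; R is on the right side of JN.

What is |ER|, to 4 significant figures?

90.92

E is at the origin; EJ runs at 58.6° with length 51.7, so J = 51.7·(cos 58.6°, sin 58.6°) = (26.94, 44.13). ∠EJN = 112.5°, so JN runs at 58.6° + (180° − 112.5°) = 126.1° from the x-axis; with |JN| = 35.0, N = J + 35.0·(cos 126.1°, sin 126.1°) = (6.314, 72.41). JN is perpendicular to NR; with |NR| = 24.8 on the right of JN, R = N + 24.8·(0.8080, 0.5892) = (26.35, 87.02). Then |ER| = |R − E| = 90.92.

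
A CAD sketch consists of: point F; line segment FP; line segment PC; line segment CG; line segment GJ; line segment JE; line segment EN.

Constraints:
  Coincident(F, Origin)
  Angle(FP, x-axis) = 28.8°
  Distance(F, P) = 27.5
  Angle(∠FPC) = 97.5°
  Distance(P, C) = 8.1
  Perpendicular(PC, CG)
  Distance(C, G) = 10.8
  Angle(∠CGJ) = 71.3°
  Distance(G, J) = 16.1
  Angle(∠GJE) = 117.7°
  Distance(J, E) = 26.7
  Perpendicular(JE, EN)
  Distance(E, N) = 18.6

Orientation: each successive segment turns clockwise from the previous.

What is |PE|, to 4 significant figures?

23.63

F is at the origin; FP runs at 28.8° with length 27.5, so P = (24.10, 13.25). ∠FPC = 97.5° gives PC at -53.70° from the x-axis; with |PC| = 8.1, C = (28.89, 6.720). PC is perpendicular to CG, so CG runs at -143.7°; with |CG| = 10.8, G = (20.19, 0.3265). ∠CGJ = 71.3° gives GJ at 107.6° from the x-axis; with |GJ| = 16.1, J = (15.32, 15.67). ∠GJE = 117.7° gives JE at 45.30° from the x-axis; with |JE| = 26.7, E = (34.10, 34.65). Then |PE| = |E − P| = 23.63.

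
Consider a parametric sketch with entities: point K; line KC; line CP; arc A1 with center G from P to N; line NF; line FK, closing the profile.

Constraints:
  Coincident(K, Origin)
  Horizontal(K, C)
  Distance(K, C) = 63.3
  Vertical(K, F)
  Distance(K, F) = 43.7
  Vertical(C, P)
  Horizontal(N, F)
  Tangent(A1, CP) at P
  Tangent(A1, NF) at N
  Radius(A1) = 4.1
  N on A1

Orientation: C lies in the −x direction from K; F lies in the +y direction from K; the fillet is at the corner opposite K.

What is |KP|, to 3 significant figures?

74.7

The virtual corner opposite K is at (-63.3, 43.7). Since A1 is tangent to CP there, GP ⟂ CP and A1 meets NF tangentially, so GN is at right angles to NF, with radius 4.1, so the center G sits 4.1 in from both sides at G = (-59.2, 39.6). That places the tangent points at P = (-63.3, 39.6) on CP and N = (-59.2, 43.7) on NF. Then |KP| = |P − K| = 74.7.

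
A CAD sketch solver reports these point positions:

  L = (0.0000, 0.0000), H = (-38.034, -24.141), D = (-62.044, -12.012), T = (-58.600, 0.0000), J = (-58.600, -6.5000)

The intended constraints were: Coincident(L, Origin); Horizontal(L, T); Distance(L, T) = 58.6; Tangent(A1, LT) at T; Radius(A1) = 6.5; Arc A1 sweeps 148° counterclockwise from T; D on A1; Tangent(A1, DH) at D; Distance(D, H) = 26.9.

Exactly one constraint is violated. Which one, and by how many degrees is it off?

Tangent(A1, DH) at D — off by 5.20°.

L = (0.00, 0.00) ✓; L.y = 0.00, T.y = 0.00 ✓; |LT| = 58.60 ✓; ∠(JT, TL) = 90.00° ✓; |JT| = 6.500 ✓; bearing(J→D) − bearing(J→T) = 148.0° ✓; |JD| = 6.499 ✓; ∠(JD, DH) = 84.80° ✗; |DH| = 26.90 ✓.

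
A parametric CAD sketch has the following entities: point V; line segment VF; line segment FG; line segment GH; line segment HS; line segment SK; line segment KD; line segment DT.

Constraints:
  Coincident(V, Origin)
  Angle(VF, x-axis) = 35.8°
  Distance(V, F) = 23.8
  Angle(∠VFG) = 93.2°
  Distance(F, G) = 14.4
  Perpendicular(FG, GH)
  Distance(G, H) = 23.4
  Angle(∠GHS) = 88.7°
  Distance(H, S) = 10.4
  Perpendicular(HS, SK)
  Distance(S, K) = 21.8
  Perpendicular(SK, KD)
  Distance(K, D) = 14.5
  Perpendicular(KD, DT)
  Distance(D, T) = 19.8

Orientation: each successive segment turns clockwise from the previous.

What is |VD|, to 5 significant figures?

29.997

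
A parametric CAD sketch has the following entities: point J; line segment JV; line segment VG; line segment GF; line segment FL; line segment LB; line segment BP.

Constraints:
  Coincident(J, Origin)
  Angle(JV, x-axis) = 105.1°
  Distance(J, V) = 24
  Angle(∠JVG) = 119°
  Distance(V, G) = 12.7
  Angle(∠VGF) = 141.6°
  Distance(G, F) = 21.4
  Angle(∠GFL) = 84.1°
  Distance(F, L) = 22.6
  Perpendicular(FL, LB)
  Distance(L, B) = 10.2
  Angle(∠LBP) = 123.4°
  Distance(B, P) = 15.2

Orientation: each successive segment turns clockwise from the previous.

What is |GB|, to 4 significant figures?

23.22

J is at the origin; JV runs at 105.1° with length 24.0, so V = (-6.252, 23.17). ∠JVG = 119.0° gives VG at 44.10° from the x-axis; with |VG| = 12.7, G = (2.868, 32.01). ∠VGF = 141.6° gives GF at 5.700° from the x-axis; with |GF| = 21.4, F = (24.16, 34.13). ∠GFL = 84.1° gives FL at -90.20° from the x-axis; with |FL| = 22.6, L = (24.08, 11.54). FL ⟂ LB, so LB runs at 179.8°; with |LB| = 10.2, B = (13.88, 11.57). Then |GB| = |B − G| = 23.22.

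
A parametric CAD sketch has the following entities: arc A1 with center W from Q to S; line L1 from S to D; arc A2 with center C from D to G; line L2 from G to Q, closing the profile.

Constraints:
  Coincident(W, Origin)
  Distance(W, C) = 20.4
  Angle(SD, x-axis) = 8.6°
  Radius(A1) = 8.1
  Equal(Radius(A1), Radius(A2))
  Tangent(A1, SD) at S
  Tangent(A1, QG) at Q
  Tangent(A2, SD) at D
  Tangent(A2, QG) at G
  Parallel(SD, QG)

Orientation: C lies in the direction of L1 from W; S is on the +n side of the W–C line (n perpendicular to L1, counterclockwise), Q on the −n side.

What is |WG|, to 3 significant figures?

21.9

The slot axis is L1's direction at 8.6°, so u = (cos 8.6°, sin 8.6°) = (0.989, 0.150) and n = (−sin 8.6°, cos 8.6°) = (-0.150, 0.989). W is at the origin and C lies 20.4 along u from W, so C = 20.4·u = (20.2, 3.05). Tangency of A1 to both parallel lines with radius 8.1 puts S and Q at W ± 8.1·n: S = (-1.21, 8.01), Q = (1.21, -8.01). Equal radii place D and G the same way about C: D = C + 8.1·n = (19.0, 11.1), G = C − 8.1·n = (21.4, -4.96). Then |WG| = |G − W| = 21.9.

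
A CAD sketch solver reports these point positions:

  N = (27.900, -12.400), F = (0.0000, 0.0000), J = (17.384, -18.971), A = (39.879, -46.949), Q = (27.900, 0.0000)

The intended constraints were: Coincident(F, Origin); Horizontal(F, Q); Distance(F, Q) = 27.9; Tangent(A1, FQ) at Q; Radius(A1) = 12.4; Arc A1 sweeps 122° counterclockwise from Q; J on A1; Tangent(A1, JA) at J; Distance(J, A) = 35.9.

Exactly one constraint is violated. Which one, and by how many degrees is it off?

Tangent(A1, JA) at J — off by 6.80°.

F = (0.00, 0.00) ✓; F.y = 0.00, Q.y = 0.00 ✓; |FQ| = 27.90 ✓; ∠(NQ, QF) = 90.00° ✓; |NQ| = 12.40 ✓; bearing(N→J) − bearing(N→Q) = 122.0° ✓; |NJ| = 12.40 ✓; ∠(NJ, JA) = 83.20° ✗; |JA| = 35.90 ✓.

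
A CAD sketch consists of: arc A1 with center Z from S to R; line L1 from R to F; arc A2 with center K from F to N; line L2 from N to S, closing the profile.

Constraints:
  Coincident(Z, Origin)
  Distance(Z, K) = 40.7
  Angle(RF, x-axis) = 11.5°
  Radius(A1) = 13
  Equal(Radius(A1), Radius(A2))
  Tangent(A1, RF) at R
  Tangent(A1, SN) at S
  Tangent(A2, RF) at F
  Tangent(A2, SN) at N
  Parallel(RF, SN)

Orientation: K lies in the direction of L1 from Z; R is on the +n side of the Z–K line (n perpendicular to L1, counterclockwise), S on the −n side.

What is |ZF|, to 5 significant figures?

42.726

The slot axis is L1's direction at 11.5°, so u = (cos 11.5°, sin 11.5°) = (0.97992, 0.19937) and n = (−sin 11.5°, cos 11.5°) = (-0.19937, 0.97992). Z is at the origin and K lies 40.7 along u from Z, so K = 40.7·u = (39.883, 8.1143). Tangency of A1 to both parallel lines with radius 13.0 puts R and S at Z ± 13.0·n: R = (-2.5918, 12.739), S = (2.5918, -12.739). Equal radii place F and N the same way about K: F = K + 13.0·n = (37.291, 20.853), N = K − 13.0·n = (42.475, -4.6247). Then |ZF| = |F − Z| = 42.726.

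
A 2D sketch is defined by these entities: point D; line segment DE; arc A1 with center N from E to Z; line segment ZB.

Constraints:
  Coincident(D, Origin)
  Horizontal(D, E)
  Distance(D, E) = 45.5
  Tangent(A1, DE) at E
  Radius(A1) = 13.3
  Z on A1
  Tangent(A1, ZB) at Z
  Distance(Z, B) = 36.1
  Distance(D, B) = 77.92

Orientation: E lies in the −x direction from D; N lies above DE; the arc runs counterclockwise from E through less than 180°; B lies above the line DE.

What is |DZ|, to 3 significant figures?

42.4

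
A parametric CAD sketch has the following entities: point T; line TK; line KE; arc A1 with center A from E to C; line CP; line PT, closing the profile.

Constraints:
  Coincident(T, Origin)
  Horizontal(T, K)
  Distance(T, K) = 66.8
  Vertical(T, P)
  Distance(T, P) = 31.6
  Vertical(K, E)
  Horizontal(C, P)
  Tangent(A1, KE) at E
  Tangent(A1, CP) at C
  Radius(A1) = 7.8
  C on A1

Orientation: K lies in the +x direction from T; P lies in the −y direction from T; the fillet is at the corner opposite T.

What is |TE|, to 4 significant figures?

70.91

T is at the origin; T and K share the same y with |TK| = 66.8 and K on the +x side, so K = (66.80, 0.000). TP is vertical with |TP| = 31.6 and P on the −y side, so P = (0.000, -31.60). The virtual corner opposite T is at (66.80, -31.60). The tangent condition forces AE to be normal to KE and A1 meets CP tangentially, so AC is at right angles to CP, with radius 7.8, so the center A sits 7.8 in from both sides at A = (59.00, -23.80). That places the tangent points at E = (66.80, -23.80) on KE and C = (59.00, -31.60) on CP. Then |TE| = |E − T| = 70.91.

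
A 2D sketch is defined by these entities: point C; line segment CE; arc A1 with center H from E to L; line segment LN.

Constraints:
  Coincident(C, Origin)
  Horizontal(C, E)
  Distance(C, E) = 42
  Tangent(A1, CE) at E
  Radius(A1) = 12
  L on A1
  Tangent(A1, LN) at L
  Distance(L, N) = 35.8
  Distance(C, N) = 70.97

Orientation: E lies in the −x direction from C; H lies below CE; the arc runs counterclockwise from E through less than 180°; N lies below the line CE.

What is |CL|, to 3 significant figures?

55.5

C is at the origin; CE is horizontal with |CE| = 42.0 and E on the −x side, so E = (-42.0, 0.00). Since A1 is tangent to CE there, HE ⟂ CE, so H = E + (0, -12) = (-42.0, -12.0). Since HL ⟂ LN (tangency), |HN| = √(12.0² + 35.8²) = 37.8 regardless of where L sits on A1. So N lies on both circle(C, 70.97) and circle(H, 37.8); the below-CE intersection is N = (-51.9, -48.4). L is the foot of the tangent from N: L = (-54.0, -12.7).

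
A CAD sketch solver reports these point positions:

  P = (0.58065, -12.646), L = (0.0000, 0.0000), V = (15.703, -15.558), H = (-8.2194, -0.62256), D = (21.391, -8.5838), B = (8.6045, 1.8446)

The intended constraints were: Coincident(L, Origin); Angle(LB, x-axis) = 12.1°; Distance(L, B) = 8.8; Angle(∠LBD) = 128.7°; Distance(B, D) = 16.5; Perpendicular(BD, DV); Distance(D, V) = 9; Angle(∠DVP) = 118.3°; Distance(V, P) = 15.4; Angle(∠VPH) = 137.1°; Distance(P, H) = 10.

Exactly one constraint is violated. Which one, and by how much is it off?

Distance(P, H) = 10 — off by 4.90.

L = (0.00, 0.00) ✓; LB at 12.10° ✓; |LB| = 8.800 ✓; ∠LBD = 128.7° ✓; |BD| = 16.50 ✓; ∠(BD, DV) = 90.00° ✓; |DV| = 9.000 ✓; ∠DVP = 118.3° ✓; |VP| = 15.40 ✓; ∠VPH = 137.1° ✓; |PH| = 14.90 ✗.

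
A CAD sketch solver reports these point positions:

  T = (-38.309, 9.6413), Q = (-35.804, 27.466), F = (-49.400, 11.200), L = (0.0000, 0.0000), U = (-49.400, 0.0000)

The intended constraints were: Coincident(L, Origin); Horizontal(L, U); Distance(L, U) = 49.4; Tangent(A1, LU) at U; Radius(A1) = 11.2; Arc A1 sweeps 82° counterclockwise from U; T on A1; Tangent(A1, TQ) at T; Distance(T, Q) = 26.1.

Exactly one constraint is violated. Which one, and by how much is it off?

Distance(T, Q) = 26.1 — off by 8.10.

L = (0.00, 0.00) ✓; L.y = 0.00, U.y = 0.00 ✓; |LU| = 49.40 ✓; ∠(FU, UL) = 90.00° ✓; |FU| = 11.20 ✓; bearing(F→T) − bearing(F→U) = 82.00° ✓; |FT| = 11.20 ✓; ∠(FT, TQ) = 90.00° ✓; |TQ| = 18.00 ✗.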